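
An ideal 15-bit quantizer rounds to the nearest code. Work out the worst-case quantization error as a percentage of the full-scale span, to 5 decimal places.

Rounding → worst-case error = ½ LSB = V_FS/2^16, so 100/65536 = 0.00152588 % of full scale.

0.00153 %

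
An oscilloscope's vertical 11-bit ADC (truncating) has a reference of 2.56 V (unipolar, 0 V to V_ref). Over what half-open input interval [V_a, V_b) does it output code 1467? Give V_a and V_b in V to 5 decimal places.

LSB = 2.56/2^11 = 1.250 mV.
V_a = V_low + 1467·LSB = 1.83375 V; V_b = V_low + 1468·LSB = 1.835 V.

[1.83375 V, 1.83500 V)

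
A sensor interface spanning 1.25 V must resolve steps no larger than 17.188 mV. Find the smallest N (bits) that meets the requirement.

7 bits

Number of steps required ≥ 1.25 V / 17.188 mV = 72.73.
Need 2^N ≥ 72.73; 2^6 = 64, 2^7 = 128.
Minimum N = 7.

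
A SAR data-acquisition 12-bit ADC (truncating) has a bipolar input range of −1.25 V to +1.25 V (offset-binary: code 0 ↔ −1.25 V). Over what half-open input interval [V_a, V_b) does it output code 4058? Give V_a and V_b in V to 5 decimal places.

LSB = 2.5/2^12 = 0.610 mV.
V_a = V_low + 4058·LSB = 1.22681 V; V_b = V_low + 4059·LSB = 1.22742 V.

[1.22681 V, 1.22742 V)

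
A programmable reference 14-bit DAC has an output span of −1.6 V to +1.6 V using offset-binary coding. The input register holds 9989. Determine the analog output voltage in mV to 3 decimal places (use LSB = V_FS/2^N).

350.977 mV

LSB = 3.2 V / 2^14 = 195.31 µV.
V_out = (−1.6) + 9989 × 0.000195313 V = 0.350977 V.
= 350.977 mV.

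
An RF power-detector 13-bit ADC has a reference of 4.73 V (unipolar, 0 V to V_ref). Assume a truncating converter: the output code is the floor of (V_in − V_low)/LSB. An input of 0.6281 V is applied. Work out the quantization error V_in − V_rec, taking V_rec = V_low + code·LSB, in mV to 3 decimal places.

0.474 mV

One LSB is 4.73 V / 8192 = 0.577 mV.
Scaled input = 1087.8214 LSBs, so code = 1087.
Code 1087 maps back to 0 + 1087×0.000577393 V = 0.62762573 V.
Difference: 0.000474268 V → 0.474 mV.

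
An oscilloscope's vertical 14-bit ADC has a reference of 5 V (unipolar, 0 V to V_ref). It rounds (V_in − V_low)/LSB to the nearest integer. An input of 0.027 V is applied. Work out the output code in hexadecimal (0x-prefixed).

With 16384 levels over 5 V, one step is 305.18 µV.
(V_in − V_low)/LSB = (0.027 − 0) / 0.000305176 = 88.474.
So the output code is 88.
In hexadecimal (0x-prefixed): 0x58.

code 0x58 (decimal 88)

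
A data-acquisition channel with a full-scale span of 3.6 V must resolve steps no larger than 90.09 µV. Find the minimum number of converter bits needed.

16 bits

Number of steps required ≥ 3.6 V / 90.09 µV = 39960.04.
Need 2^N ≥ 39960.04; 2^15 = 32768, 2^16 = 65536.
Minimum N = 16.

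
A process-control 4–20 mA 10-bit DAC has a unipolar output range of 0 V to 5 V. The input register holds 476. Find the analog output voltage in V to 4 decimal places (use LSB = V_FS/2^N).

LSB = 5 V / 2^10 = 4.883 mV.
V_out = 0 + 476 × 0.00488281 V = 2.32422 V.

2.3242 V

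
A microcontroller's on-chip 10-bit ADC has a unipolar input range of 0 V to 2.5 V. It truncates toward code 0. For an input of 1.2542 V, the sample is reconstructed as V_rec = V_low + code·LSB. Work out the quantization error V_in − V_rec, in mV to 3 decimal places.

LSB = 2.5/2^10 = 2.441 mV.
(V_in − V_low)/LSB = (1.2542 − 0)/0.00244141 = 513.7203 → code 513 (floor).
Code 513 maps back to 0 + 513×0.00244141 V = 1.2524414 V.
Error = 1.2542 − 1.2524414 = 0.00175859 V = 1.759 mV.

1.759 mV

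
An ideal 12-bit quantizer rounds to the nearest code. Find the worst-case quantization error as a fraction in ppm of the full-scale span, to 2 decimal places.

Rounding → worst-case error = ½ LSB = V_FS/2^13, so 1e+06/8192 = 122.07 ppm of full scale.

122.07 ppm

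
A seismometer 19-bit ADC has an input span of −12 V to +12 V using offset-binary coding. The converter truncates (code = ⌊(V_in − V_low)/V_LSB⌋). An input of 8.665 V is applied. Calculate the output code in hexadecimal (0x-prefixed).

LSB = 24 V / 524288 = 45.78 µV.
(8.665 − (−12)) / 4.57764e-05 = 451433.813 LSBs.
So the output code is 451433.
In hexadecimal (0x-prefixed): 0x6E369.

code 0x6E369 (decimal 451433)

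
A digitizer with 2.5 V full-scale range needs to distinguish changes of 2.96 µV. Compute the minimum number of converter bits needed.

Number of steps required ≥ 2.5 V / 2.96 µV = 844594.59.
Need 2^N ≥ 844594.59; 2^19 = 524288, 2^20 = 1048576.
Minimum N = 20.

20 bits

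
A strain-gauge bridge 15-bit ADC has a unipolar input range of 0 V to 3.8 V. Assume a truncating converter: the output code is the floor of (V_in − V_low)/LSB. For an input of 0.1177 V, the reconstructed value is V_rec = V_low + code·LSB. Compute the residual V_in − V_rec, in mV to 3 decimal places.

LSB = 3.8/2^15 = 115.97 µV.
Scaled input = 1014.9457 LSBs, so code = 1014.
Reconstructed: 0.11759033 V.
Difference: 0.000109668 V → 0.110 mV.

0.110 mV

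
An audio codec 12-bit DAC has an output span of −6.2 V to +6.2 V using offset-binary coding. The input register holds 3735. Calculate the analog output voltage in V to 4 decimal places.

5.1071 V

LSB = 12.4 V / 2^12 = 3.027 mV.
V_out = (−6.2) + 3735 × 0.00302734 V = 5.10713 V.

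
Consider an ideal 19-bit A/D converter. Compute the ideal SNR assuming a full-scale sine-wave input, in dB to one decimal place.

116.1 dB

SNR ≈ 6.02·N + 1.76 dB = 6.02·19 + 1.76 = 116.14 dB.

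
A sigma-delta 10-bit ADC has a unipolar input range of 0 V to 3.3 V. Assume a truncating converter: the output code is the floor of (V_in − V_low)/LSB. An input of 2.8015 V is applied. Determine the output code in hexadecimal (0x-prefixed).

code 0x365 (decimal 869)

With 1024 levels over 3.3 V, one step is 3.223 mV.
Input sits at 869.314 steps above V_low.
Floor → code 869.
In hexadecimal (0x-prefixed): 0x365.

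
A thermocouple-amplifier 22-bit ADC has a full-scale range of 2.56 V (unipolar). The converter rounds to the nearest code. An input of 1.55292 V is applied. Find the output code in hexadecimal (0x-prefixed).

With 4194304 levels over 2.56 V, one step is 0.61 µV.
Input sits at 2544304.128 steps above V_low.
So the output code is 2544304.
In hexadecimal (0x-prefixed): 0x26D2B0.

code 0x26D2B0 (decimal 2544304)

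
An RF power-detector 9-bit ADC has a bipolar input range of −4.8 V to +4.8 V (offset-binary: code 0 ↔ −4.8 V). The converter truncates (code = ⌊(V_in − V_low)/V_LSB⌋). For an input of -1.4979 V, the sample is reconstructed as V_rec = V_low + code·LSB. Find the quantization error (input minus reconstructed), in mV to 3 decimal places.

2.100 mV

Step size: 9.6 V ÷ 2^9 = 18.750 mV.
Scaled input = 176.1120 LSBs, so code = 176.
Code 176 maps back to (−4.8) + 176×0.01875 V = -1.5 V.
Error = -1.4979 − (−1.5) = 0.0021 V = 2.100 mV.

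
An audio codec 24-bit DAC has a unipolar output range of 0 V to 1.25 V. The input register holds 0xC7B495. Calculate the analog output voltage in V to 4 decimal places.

0.9751 V

LSB = 1.25 V / 2^24 = 0.07 µV.
Code 0xC7B495 = 13087893 decimal.
V_out = 0 + 13087893 × 7.45058e-08 V = 0.975124 V.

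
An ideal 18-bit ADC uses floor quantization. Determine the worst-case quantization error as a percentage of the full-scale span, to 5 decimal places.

0.00038 %

Truncating → worst-case error = 1 LSB = V_FS/2^18, so 100/262144 = 0.00038147 % of full scale.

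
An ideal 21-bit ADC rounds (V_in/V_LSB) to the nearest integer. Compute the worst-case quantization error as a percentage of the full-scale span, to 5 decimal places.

0.00002 %

Rounding → worst-case error = ½ LSB = V_FS/2^22, so 100/4194304 = 2.38419e-05 % of full scale.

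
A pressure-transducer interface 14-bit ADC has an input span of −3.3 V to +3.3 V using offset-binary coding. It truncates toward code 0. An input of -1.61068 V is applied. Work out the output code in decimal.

code 4193

LSB = 6.6 V / 16384 = 402.83 µV.
(V_in − V_low)/LSB = (-1.61068 − (−3.3)) / 0.000402832 = 4193.609.
⌊·⌋(4193.609) = 4193.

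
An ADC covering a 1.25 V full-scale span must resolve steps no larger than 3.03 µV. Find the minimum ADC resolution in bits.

Number of steps required ≥ 1.25 V / 3.03 µV = 412541.25.
Need 2^N ≥ 412541.25; 2^18 = 262144, 2^19 = 524288.
Minimum N = 19.

19 bits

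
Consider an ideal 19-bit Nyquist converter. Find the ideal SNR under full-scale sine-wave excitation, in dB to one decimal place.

116.1 dB

SNR ≈ 6.02·N + 1.76 dB = 6.02·19 + 1.76 = 116.14 dB.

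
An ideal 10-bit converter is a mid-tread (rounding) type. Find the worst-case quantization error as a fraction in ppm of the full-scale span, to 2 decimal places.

Rounding → worst-case error = ½ LSB = V_FS/2^11, so 1e+06/2048 = 488.281 ppm of full scale.

488.28 ppm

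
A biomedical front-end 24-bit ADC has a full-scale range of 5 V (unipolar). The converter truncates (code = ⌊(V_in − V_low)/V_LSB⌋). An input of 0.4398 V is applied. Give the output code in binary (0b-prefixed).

LSB = 5 V / 16777216 = 0.30 µV.
Input sits at 1475723.919 steps above V_low.
So the output code is 1475723.
In binary (0b-prefixed): 0b101101000010010001011.

code 0b101101000010010001011 (decimal 1475723)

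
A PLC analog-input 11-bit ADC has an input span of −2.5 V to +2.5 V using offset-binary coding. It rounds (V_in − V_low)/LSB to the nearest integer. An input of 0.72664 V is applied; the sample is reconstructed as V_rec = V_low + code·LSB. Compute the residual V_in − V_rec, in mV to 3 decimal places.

Step size: 5 V ÷ 2^11 = 2.441 mV.
(0.72664 − (−2.5))/0.00244141 = 1321.6317; round gives code 1322.
V_rec = (−2.5) + 1322·0.00244141 = 0.72753906 V.
Difference: -0.000899063 V → -0.899 mV.

-0.899 mV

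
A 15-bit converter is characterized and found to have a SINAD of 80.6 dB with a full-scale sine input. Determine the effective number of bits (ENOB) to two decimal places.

ENOB = (SINAD − 1.76) / 6.02 = (80.6 − 1.76)/6.02 = 13.096.

13.10 bits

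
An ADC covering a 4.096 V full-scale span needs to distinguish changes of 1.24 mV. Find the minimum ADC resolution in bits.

Number of steps required ≥ 4.096 V / 1.24 mV = 3303.23.
Need 2^N ≥ 3303.23; 2^11 = 2048, 2^12 = 4096.
Minimum N = 12.

12 bits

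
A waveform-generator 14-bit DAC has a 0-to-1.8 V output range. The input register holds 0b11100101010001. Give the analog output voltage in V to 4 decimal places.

LSB = 1.8 V / 2^14 = 109.86 µV.
Code 0b11100101010001 = 14673 decimal.
V_out = 0 + 14673 × 0.000109863 V = 1.61202 V.

1.6120 V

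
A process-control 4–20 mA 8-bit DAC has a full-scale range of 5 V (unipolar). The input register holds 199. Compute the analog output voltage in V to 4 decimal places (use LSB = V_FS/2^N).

3.8867 V

LSB = 5 V / 2^8 = 19.531 mV.
V_out = 0 + 199 × 0.0195312 V = 3.88672 V.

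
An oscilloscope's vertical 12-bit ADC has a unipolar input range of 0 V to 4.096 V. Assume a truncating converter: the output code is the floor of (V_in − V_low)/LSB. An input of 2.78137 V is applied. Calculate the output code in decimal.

LSB = 4.096 V / 4096 = 1.000 mV.
(V_in − V_low)/LSB = (2.78137 − 0) / 0.001 = 2781.370.
⌊·⌋(2781.370) = 2781.

code 2781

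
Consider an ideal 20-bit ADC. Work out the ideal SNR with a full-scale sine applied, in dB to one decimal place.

SNR ≈ 6.02·N + 1.76 dB = 6.02·20 + 1.76 = 122.16 dB.

122.2 dB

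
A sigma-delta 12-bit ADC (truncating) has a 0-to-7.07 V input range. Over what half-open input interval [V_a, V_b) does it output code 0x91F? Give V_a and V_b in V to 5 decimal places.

LSB = 7.07/2^12 = 1.726 mV.
Code 0x91F = 2335 decimal.
V_a = V_low + 2335·LSB = 4.03038 V; V_b = V_low + 2336·LSB = 4.03211 V.

[4.03038 V, 4.03211 V)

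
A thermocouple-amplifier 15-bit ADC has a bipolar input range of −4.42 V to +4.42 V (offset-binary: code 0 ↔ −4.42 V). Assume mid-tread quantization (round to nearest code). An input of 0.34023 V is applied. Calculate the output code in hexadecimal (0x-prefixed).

code 0x44ED (decimal 17645)

Full-scale span = 8.84 V; LSB = 8.84/2^15 = 269.78 µV.
(0.34023 − (−4.42)) / 0.000269775 = 17645.160 LSBs.
Round → code 17645.
In hexadecimal (0x-prefixed): 0x44ED.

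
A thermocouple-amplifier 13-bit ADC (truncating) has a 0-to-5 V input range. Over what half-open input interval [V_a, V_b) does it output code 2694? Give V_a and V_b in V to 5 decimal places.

[1.64429 V, 1.64490 V)

LSB = 5/2^13 = 0.610 mV.
V_a = V_low + 2694·LSB = 1.64429 V; V_b = V_low + 2695·LSB = 1.6449 V.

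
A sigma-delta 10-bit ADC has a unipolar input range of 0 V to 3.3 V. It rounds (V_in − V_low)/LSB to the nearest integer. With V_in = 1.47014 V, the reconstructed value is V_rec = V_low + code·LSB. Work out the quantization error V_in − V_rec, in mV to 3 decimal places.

LSB = 3.3/2^10 = 3.223 mV.
Scaled input = 456.1889 LSBs, so code = 456.
V_rec = 0 + 456·0.00322266 = 1.4695312 V.
V_in − V_rec = 0.00060875 V = 0.609 mV.

0.609 mV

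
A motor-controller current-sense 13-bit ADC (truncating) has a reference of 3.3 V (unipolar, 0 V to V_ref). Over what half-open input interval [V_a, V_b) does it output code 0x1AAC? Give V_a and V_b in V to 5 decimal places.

LSB = 3.3/2^13 = 402.83 µV.
Code 0x1AAC = 6828 decimal.
V_a = V_low + 6828·LSB = 2.75054 V; V_b = V_low + 6829·LSB = 2.75094 V.

[2.75054 V, 2.75094 V)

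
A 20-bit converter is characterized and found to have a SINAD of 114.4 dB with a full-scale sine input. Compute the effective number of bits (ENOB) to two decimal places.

ENOB = (SINAD − 1.76) / 6.02 = (114.4 − 1.76)/6.02 = 18.711.

18.71 bits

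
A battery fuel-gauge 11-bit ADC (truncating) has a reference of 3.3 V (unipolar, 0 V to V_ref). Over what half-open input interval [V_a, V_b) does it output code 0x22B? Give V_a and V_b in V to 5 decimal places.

LSB = 3.3/2^11 = 1.611 mV.
Code 0x22B = 555 decimal.
V_a = V_low + 555·LSB = 0.894287 V; V_b = V_low + 556·LSB = 0.895898 V.

[0.89429 V, 0.89590 V)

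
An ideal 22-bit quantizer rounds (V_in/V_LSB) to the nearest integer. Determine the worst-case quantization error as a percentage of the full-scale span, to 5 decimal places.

0.00001 %

Rounding → worst-case error = ½ LSB = V_FS/2^23, so 100/8388608 = 1.19209e-05 % of full scale.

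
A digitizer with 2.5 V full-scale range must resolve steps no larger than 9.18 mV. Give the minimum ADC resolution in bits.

Number of steps required ≥ 2.5 V / 9.18 mV = 272.33.
Need 2^N ≥ 272.33; 2^8 = 256, 2^9 = 512.
Minimum N = 9.

9 bits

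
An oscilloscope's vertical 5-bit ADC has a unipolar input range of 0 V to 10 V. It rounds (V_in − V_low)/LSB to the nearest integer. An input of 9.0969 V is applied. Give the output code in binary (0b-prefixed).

LSB = 10 V / 32 = 312.500 mV.
Input sits at 29.110 steps above V_low.
So the output code is 29.
In binary (0b-prefixed): 0b11101.

code 0b11101 (decimal 29)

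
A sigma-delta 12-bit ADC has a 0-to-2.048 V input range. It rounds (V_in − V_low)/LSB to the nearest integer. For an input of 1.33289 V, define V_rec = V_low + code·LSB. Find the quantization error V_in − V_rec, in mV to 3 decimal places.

Step size: 2.048 V ÷ 2^12 = 0.500 mV.
(1.33289 − 0)/0.0005 = 2665.7800; round gives code 2666.
Reconstructed: 1.333 V.
Difference: -0.00011 V → -0.110 mV.

-0.110 mV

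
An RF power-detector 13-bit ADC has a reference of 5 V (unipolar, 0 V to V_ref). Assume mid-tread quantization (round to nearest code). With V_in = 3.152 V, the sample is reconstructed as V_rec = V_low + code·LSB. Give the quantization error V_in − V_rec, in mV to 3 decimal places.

One LSB is 5 V / 8192 = 0.610 mV.
(V_in − V_low)/LSB = (3.152 − 0)/0.000610352 = 5164.2368 → code 5164 (round).
V_rec = 0 + 5164·0.000610352 = 3.1518555 V.
Error = 3.152 − 3.1518555 = 0.000144531 V = 0.145 mV.

0.145 mV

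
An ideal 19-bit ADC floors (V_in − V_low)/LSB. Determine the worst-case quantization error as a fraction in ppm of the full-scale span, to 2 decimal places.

Truncating → worst-case error = 1 LSB = V_FS/2^19, so 1e+06/524288 = 1.90735 ppm of full scale.

1.91 ppm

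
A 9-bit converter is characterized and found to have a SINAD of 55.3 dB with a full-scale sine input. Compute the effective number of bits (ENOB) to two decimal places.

8.89 bits

ENOB = (SINAD − 1.76) / 6.02 = (55.3 − 1.76)/6.02 = 8.894.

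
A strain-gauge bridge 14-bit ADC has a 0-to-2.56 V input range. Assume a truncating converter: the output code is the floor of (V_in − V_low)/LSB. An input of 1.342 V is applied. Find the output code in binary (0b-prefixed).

LSB = 2.56 V / 16384 = 156.25 µV.
Input sits at 8588.800 steps above V_low.
Floor → code 8588.
In binary (0b-prefixed): 0b10000110001100.

code 0b10000110001100 (decimal 8588)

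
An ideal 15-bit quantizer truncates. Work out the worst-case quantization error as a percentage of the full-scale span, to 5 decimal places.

Truncating → worst-case error = 1 LSB = V_FS/2^15, so 100/32768 = 0.00305176 % of full scale.

0.00305 %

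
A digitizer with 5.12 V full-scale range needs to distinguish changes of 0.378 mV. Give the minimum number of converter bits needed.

14 bits

Number of steps required ≥ 5.12 V / 0.378 mV = 13544.97.
Need 2^N ≥ 13544.97; 2^13 = 8192, 2^14 = 16384.
Minimum N = 14.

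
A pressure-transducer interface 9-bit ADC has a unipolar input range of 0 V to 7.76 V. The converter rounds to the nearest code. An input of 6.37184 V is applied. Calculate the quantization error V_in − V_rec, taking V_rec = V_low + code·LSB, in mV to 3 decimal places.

6.215 mV

Step size: 7.76 V ÷ 2^9 = 15.156 mV.
Scaled input = 420.4101 LSBs, so code = 420.
Code 420 maps back to 0 + 420×0.0151562 V = 6.365625 V.
V_in − V_rec = 0.006215 V = 6.215 mV.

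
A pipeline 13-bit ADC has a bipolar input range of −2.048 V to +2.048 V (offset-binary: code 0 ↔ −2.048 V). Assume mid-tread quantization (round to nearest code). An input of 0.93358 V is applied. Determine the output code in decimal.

code 5963

Full-scale span = 4.096 V; LSB = 4.096/2^13 = 0.500 mV.
Input sits at 5963.160 steps above V_low.
So the output code is 5963.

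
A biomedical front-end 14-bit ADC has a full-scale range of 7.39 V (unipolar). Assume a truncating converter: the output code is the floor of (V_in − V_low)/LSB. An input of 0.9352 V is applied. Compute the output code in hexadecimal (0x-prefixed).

code 0x819 (decimal 2073)

With 16384 levels over 7.39 V, one step is 451.05 µV.
(0.9352 − 0) / 0.00045105 = 2073.385 LSBs.
⌊·⌋(2073.385) = 2073.
In hexadecimal (0x-prefixed): 0x819.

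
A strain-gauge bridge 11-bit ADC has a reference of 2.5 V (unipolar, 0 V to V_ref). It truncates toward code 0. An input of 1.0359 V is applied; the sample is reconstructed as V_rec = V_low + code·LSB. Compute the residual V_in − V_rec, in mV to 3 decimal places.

0.744 mV

One LSB is 2.5 V / 2048 = 1.221 mV.
(V_in − V_low)/LSB = (1.0359 − 0)/0.0012207 = 848.6093 → code 848 (floor).
Code 848 maps back to 0 + 848×0.0012207 V = 1.0351562 V.
Error = 1.0359 − 1.0351562 = 0.00074375 V = 0.744 mV.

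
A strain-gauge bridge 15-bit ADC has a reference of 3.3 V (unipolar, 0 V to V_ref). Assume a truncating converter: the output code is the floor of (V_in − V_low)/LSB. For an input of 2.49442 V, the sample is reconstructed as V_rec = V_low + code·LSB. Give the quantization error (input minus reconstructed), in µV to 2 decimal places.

One LSB is 3.3 V / 32768 = 100.71 µV.
(2.49442 − 0)/0.000100708 = 24768.8347; ⌊·⌋ gives code 24768.
V_rec = 0 + 24768·0.000100708 = 2.4943359 V.
V_in − V_rec = 8.40625e-05 V = 84.06 µV.

84.06 µV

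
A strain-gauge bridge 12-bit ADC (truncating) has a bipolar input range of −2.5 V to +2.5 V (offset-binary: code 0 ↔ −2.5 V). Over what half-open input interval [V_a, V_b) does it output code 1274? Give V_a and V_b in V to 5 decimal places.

LSB = 5/2^12 = 1.221 mV.
V_a = V_low + 1274·LSB = -0.944824 V; V_b = V_low + 1275·LSB = -0.943604 V.

[-0.94482 V, -0.94360 V)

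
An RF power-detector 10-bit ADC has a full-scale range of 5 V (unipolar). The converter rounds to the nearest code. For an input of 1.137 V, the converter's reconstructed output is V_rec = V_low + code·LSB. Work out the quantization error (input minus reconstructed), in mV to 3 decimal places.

One LSB is 5 V / 1024 = 4.883 mV.
Scaled input = 232.8576 LSBs, so code = 233.
Reconstructed: 1.1376953 V.
Error = 1.137 − 1.1376953 = -0.000695312 V = -0.695 mV.

-0.695 mV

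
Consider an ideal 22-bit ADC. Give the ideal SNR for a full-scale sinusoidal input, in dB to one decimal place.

SNR ≈ 6.02·N + 1.76 dB = 6.02·22 + 1.76 = 134.20 dB.

134.2 dB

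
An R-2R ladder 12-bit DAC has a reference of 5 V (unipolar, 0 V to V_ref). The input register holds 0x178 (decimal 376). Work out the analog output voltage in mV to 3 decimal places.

LSB = 5 V / 2^12 = 1.221 mV.
Code 0x178 = 376 decimal.
V_out = 0 + 376 × 0.0012207 V = 0.458984 V.
= 458.984 mV.

458.984 mV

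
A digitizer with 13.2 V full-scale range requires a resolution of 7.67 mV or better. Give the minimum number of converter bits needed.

Number of steps required ≥ 13.2 V / 7.67 mV = 1720.99.
Need 2^N ≥ 1720.99; 2^10 = 1024, 2^11 = 2048.
Minimum N = 11.

11 bits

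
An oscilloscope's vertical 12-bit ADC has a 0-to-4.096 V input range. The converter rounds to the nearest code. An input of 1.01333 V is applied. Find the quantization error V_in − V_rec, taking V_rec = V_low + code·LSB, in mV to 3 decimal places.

Step size: 4.096 V ÷ 2^12 = 1.000 mV.
Scaled input = 1013.3300 LSBs, so code = 1013.
Reconstructed: 1.013 V.
V_in − V_rec = 0.00033 V = 0.330 mV.

0.330 mV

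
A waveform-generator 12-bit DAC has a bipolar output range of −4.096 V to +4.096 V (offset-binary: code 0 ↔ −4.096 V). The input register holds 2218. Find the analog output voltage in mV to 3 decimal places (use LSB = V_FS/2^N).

340.000 mV

LSB = 8.192 V / 2^12 = 2.000 mV.
V_out = (−4.096) + 2218 × 0.002 V = 0.34 V.
= 340.000 mV.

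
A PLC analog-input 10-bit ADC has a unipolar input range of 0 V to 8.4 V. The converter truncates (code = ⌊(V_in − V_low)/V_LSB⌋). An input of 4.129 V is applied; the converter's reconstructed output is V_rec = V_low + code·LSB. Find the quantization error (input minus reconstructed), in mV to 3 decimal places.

2.828 mV

Step size: 8.4 V ÷ 2^10 = 8.203 mV.
(4.129 − 0)/0.00820313 = 503.3448; ⌊·⌋ gives code 503.
V_rec = 0 + 503·0.00820313 = 4.1261719 V.
V_in − V_rec = 0.00282812 V = 2.828 mV.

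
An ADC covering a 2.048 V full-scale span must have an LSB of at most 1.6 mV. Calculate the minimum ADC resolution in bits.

Number of steps required ≥ 2.048 V / 1.6 mV = 1280.00.
Need 2^N ≥ 1280.00; 2^10 = 1024, 2^11 = 2048.
Minimum N = 11.

11 bits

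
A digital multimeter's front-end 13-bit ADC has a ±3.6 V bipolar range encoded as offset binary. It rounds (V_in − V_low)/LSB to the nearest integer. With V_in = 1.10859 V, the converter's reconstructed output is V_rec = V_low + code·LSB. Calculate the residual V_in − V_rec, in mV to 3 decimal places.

One LSB is 7.2 V / 8192 = 0.879 mV.
Scaled input = 5357.3291 LSBs, so code = 5357.
Reconstructed: 1.1083008 V.
V_in − V_rec = 0.000289219 V = 0.289 mV.

0.289 mV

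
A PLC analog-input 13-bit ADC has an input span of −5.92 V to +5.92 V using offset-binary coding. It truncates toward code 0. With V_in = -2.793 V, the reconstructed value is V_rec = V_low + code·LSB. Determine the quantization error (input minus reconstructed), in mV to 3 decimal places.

One LSB is 11.84 V / 8192 = 1.445 mV.
(-2.793 − (−5.92))/0.00144531 = 2163.5459; ⌊·⌋ gives code 2163.
V_rec = (−5.92) + 2163·0.00144531 = -2.7937891 V.
V_in − V_rec = 0.000789063 V = 0.789 mV.

0.789 mV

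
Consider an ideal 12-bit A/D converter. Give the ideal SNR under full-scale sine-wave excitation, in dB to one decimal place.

74.0 dB

SNR ≈ 6.02·N + 1.76 dB = 6.02·12 + 1.76 = 74.00 dB.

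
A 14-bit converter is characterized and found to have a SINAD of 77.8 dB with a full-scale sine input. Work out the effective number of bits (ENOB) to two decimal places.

ENOB = (SINAD − 1.76) / 6.02 = (77.8 − 1.76)/6.02 = 12.631.

12.63 bits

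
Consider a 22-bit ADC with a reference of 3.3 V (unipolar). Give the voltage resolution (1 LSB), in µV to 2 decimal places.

Full-scale span = 3.3 V.
LSB = 3.3 / 2^22 = 3.3 / 4194304 = 7.86781e-07 V = 0.79 µV.

0.79 µV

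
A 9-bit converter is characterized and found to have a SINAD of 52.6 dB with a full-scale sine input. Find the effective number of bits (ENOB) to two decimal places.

ENOB = (SINAD − 1.76) / 6.02 = (52.6 − 1.76)/6.02 = 8.445.

8.45 bits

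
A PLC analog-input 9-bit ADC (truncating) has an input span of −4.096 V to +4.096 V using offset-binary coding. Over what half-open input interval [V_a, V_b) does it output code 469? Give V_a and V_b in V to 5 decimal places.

LSB = 8.192/2^9 = 16.000 mV.
V_a = V_low + 469·LSB = 3.408 V; V_b = V_low + 470·LSB = 3.424 V.

[3.40800 V, 3.42400 V)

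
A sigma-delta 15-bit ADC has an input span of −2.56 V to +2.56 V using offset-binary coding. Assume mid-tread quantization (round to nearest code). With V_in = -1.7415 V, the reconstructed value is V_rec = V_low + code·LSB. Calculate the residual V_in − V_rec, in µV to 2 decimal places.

62.50 µV

Step size: 5.12 V ÷ 2^15 = 156.25 µV.
Scaled input = 5238.4000 LSBs, so code = 5238.
V_rec = (−2.56) + 5238·0.00015625 = -1.7415625 V.
Error = -1.7415 − (−1.7415625) = 6.25e-05 V = 62.50 µV.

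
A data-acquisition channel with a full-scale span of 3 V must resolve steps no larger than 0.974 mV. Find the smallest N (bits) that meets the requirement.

12 bits

Number of steps required ≥ 3 V / 0.974 mV = 3080.08.
Need 2^N ≥ 3080.08; 2^11 = 2048, 2^12 = 4096.
Minimum N = 12.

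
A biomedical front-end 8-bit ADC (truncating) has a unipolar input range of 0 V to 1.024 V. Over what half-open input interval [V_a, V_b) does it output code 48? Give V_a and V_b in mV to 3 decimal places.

LSB = 1.024/2^8 = 4.000 mV.
V_a = V_low + 48·LSB = 0.192 V; V_b = V_low + 49·LSB = 0.196 V.

[192.000 mV, 196.000 mV)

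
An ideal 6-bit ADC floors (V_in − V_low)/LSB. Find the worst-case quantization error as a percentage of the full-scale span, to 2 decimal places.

1.56 %

Truncating → worst-case error = 1 LSB = V_FS/2^6, so 100/64 = 1.5625 % of full scale.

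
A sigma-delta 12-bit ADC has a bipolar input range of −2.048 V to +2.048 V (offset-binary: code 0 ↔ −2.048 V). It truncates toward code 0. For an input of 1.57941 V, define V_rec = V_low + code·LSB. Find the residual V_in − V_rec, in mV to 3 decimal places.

Step size: 4.096 V ÷ 2^12 = 1.000 mV.
(V_in − V_low)/LSB = (1.57941 − (−2.048))/0.001 = 3627.4100 → code 3627 (floor).
Reconstructed: 1.579 V.
Difference: 0.00041 V → 0.410 mV.

0.410 mV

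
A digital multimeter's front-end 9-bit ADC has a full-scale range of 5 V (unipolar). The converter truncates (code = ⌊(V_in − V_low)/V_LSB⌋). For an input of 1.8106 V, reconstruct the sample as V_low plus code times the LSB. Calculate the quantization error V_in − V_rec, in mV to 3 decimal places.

3.959 mV

LSB = 5/2^9 = 9.766 mV.
(1.8106 − 0)/0.00976562 = 185.4054; ⌊·⌋ gives code 185.
Reconstructed: 1.8066406 V.
Difference: 0.00395938 V → 3.959 mV.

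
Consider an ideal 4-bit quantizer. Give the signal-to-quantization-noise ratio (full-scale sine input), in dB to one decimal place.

25.8 dB

SNR ≈ 6.02·N + 1.76 dB = 6.02·4 + 1.76 = 25.84 dB.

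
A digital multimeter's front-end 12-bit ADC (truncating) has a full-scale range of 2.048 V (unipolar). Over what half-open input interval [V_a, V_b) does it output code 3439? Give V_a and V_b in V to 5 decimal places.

[1.71950 V, 1.72000 V)

LSB = 2.048/2^12 = 0.500 mV.
V_a = V_low + 3439·LSB = 1.7195 V; V_b = V_low + 3440·LSB = 1.72 V.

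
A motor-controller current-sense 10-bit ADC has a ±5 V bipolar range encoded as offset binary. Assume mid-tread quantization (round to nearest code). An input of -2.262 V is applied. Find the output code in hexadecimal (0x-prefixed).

code 0x118 (decimal 280)

With 1024 levels over 10 V, one step is 9.766 mV.
(-2.262 − (−5)) / 0.00976562 = 280.371 LSBs.
So the output code is 280.
In hexadecimal (0x-prefixed): 0x118.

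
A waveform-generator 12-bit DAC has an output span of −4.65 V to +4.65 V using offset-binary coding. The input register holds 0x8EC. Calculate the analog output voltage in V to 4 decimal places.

LSB = 9.3 V / 2^12 = 2.271 mV.
Code 0x8EC = 2284 decimal.
V_out = (−4.65) + 2284 × 0.00227051 V = 0.53584 V.

0.5358 V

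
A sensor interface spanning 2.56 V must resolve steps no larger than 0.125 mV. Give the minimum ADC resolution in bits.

Number of steps required ≥ 2.56 V / 0.125 mV = 20480.00.
Need 2^N ≥ 20480.00; 2^14 = 16384, 2^15 = 32768.
Minimum N = 15.

15 bits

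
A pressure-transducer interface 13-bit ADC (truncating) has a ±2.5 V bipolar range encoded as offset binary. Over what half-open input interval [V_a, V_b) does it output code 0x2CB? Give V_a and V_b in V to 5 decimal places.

LSB = 5/2^13 = 0.610 mV.
Code 0x2CB = 715 decimal.
V_a = V_low + 715·LSB = -2.0636 V; V_b = V_low + 716·LSB = -2.06299 V.

[-2.06360 V, -2.06299 V)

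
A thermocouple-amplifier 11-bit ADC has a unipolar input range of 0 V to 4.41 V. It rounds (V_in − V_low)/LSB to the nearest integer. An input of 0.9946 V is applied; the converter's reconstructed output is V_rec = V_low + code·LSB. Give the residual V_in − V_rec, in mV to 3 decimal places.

-0.234 mV

LSB = 4.41/2^11 = 2.153 mV.
(0.9946 − 0)/0.00215332 = 461.8913; round gives code 462.
Code 462 maps back to 0 + 462×0.00215332 V = 0.99483398 V.
V_in − V_rec = -0.000233984 V = -0.234 mV.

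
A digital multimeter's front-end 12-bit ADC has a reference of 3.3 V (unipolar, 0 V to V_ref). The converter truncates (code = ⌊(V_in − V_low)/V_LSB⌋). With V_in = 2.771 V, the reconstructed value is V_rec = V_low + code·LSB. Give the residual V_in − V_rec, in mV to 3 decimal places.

0.321 mV

One LSB is 3.3 V / 4096 = 0.806 mV.
Scaled input = 3439.3988 LSBs, so code = 3439.
Reconstructed: 2.7706787 V.
Difference: 0.000321289 V → 0.321 mV.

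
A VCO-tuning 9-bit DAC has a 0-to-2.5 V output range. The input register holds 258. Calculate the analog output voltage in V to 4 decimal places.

1.2598 V

LSB = 2.5 V / 2^9 = 4.883 mV.
V_out = 0 + 258 × 0.00488281 V = 1.25977 V.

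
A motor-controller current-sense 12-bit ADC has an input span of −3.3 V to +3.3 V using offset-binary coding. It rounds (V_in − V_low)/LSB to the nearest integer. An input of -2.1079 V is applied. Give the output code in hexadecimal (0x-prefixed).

code 0x2E4 (decimal 740)

Full-scale span = 6.6 V; LSB = 6.6/2^12 = 1.611 mV.
(-2.1079 − (−3.3)) / 0.00161133 = 739.824 LSBs.
round(739.824) = 740.
In hexadecimal (0x-prefixed): 0x2E4.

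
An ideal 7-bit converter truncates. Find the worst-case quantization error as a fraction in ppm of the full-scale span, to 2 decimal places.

Truncating → worst-case error = 1 LSB = V_FS/2^7, so 1e+06/128 = 7812.5 ppm of full scale.

7812.50 ppm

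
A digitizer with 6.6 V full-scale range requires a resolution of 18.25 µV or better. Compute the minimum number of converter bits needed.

Number of steps required ≥ 6.6 V / 18.25 µV = 361643.84.
Need 2^N ≥ 361643.84; 2^18 = 262144, 2^19 = 524288.
Minimum N = 19.

19 bits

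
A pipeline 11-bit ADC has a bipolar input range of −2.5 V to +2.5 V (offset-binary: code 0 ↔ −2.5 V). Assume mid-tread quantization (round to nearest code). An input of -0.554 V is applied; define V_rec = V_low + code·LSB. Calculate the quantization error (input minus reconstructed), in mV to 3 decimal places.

0.199 mV

One LSB is 5 V / 2048 = 2.441 mV.
(V_in − V_low)/LSB = (-0.554 − (−2.5))/0.00244141 = 797.0816 → code 797 (round).
Code 797 maps back to (−2.5) + 797×0.00244141 V = -0.55419922 V.
Error = -0.554 − (−0.55419922) = 0.000199219 V = 0.199 mV.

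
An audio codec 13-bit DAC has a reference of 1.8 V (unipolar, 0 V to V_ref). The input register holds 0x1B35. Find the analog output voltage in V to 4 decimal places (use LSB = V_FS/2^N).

LSB = 1.8 V / 2^13 = 219.73 µV.
Code 0x1B35 = 6965 decimal.
V_out = 0 + 6965 × 0.000219727 V = 1.5304 V.

1.5304 V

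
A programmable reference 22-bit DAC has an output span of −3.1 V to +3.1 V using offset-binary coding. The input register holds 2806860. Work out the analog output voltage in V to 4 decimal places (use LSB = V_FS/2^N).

LSB = 6.2 V / 2^22 = 1.48 µV.
V_out = (−3.1) + 2806860 × 1.4782e-06 V = 1.04909 V.

1.0491 V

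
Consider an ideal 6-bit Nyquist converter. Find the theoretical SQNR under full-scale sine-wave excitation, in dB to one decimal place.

SNR ≈ 6.02·N + 1.76 dB = 6.02·6 + 1.76 = 37.88 dB.

37.9 dB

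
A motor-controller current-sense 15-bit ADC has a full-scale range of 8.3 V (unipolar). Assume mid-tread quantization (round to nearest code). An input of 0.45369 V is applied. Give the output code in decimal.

With 32768 levels over 8.3 V, one step is 253.30 µV.
(0.45369 − 0) / 0.000253296 = 1791.146 LSBs.
Round → code 1791.

code 1791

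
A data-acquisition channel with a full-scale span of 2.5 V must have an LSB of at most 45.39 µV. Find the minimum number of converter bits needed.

16 bits

Number of steps required ≥ 2.5 V / 45.39 µV = 55078.21.
Need 2^N ≥ 55078.21; 2^15 = 32768, 2^16 = 65536.
Minimum N = 16.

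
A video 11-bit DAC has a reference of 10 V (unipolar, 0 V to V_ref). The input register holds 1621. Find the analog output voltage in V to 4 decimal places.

LSB = 10 V / 2^11 = 4.883 mV.
V_out = 0 + 1621 × 0.00488281 V = 7.91504 V.

7.9150 V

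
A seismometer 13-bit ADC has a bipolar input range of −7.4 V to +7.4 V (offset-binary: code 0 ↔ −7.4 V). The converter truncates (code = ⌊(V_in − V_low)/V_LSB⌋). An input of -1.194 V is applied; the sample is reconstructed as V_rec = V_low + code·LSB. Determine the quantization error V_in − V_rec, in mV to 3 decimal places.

0.189 mV

Step size: 14.8 V ÷ 2^13 = 1.807 mV.
(-1.194 − (−7.4))/0.00180664 = 3435.1049; ⌊·⌋ gives code 3435.
Reconstructed: -1.1941895 V.
V_in − V_rec = 0.000189453 V = 0.189 mV.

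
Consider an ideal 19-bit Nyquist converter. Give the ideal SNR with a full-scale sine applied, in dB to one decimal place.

SNR ≈ 6.02·N + 1.76 dB = 6.02·19 + 1.76 = 116.14 dB.

116.1 dB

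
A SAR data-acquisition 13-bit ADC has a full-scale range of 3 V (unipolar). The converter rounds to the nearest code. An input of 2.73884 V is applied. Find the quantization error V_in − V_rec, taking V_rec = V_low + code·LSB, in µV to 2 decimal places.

-51.60 µV

One LSB is 3 V / 8192 = 366.21 µV.
(2.73884 − 0)/0.000366211 = 7478.8591; round gives code 7479.
V_rec = 0 + 7479·0.000366211 = 2.7388916 V.
Error = 2.73884 − 2.7388916 = -5.16016e-05 V = -51.60 µV.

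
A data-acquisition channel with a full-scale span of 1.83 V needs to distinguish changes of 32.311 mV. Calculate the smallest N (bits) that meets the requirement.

6 bits

Number of steps required ≥ 1.83 V / 32.311 mV = 56.64.
Need 2^N ≥ 56.64; 2^5 = 32, 2^6 = 64.
Minimum N = 6.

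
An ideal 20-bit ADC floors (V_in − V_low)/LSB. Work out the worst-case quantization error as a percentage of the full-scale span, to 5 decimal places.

0.00010 %

Truncating → worst-case error = 1 LSB = V_FS/2^20, so 100/1048576 = 9.53674e-05 % of full scale.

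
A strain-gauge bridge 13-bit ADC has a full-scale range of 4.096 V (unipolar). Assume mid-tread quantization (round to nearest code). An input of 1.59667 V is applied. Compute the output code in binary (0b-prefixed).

code 0b110001111001 (decimal 3193)

With 8192 levels over 4.096 V, one step is 0.500 mV.
Input sits at 3193.340 steps above V_low.
round(3193.340) = 3193.
In binary (0b-prefixed): 0b110001111001.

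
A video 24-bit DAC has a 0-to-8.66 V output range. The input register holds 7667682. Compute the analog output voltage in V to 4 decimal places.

3.9579 V

LSB = 8.66 V / 2^24 = 0.52 µV.
V_out = 0 + 7667682 × 5.16176e-07 V = 3.95788 V.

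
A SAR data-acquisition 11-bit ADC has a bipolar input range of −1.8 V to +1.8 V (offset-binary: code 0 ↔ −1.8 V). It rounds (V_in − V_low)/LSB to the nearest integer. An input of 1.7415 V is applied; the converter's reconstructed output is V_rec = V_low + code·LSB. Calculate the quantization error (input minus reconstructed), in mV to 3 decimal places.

Step size: 3.6 V ÷ 2^11 = 1.758 mV.
(V_in − V_low)/LSB = (1.7415 − (−1.8))/0.00175781 = 2014.7200 → code 2015 (round).
Code 2015 maps back to (−1.8) + 2015×0.00175781 V = 1.7419922 V.
V_in − V_rec = -0.000492188 V = -0.492 mV.

-0.492 mV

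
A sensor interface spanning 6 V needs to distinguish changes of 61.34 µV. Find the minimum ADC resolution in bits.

Number of steps required ≥ 6 V / 61.34 µV = 97815.45.
Need 2^N ≥ 97815.45; 2^16 = 65536, 2^17 = 131072.
Minimum N = 17.

17 bits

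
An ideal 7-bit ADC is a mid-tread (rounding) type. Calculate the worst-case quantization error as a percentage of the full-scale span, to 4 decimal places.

Rounding → worst-case error = ½ LSB = V_FS/2^8, so 100/256 = 0.390625 % of full scale.

0.3906 %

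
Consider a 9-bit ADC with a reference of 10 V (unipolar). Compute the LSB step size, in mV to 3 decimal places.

Full-scale span = 10 V.
LSB = 10 / 2^9 = 10 / 512 = 0.0195312 V = 19.531 mV.

19.531 mV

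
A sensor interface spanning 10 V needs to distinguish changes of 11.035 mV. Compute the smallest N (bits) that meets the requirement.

10 bits

Number of steps required ≥ 10 V / 11.035 mV = 906.21.
Need 2^N ≥ 906.21; 2^9 = 512, 2^10 = 1024.
Minimum N = 10.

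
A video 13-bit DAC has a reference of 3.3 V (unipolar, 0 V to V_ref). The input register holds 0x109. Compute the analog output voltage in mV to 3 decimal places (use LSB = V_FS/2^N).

LSB = 3.3 V / 2^13 = 402.83 µV.
Code 0x109 = 265 decimal.
V_out = 0 + 265 × 0.000402832 V = 0.10675 V.
= 106.750 mV.

106.750 mV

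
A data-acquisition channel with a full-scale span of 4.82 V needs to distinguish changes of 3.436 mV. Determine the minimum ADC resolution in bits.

11 bits

Number of steps required ≥ 4.82 V / 3.436 mV = 1402.79.
Need 2^N ≥ 1402.79; 2^10 = 1024, 2^11 = 2048.
Minimum N = 11.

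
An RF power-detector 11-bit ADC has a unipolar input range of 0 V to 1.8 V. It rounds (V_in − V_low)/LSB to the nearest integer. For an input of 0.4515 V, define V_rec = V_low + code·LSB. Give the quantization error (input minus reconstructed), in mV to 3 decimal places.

-0.258 mV

LSB = 1.8/2^11 = 0.879 mV.
(V_in − V_low)/LSB = (0.4515 − 0)/0.000878906 = 513.7067 → code 514 (round).
Reconstructed: 0.45175781 V.
V_in − V_rec = -0.000257813 V = -0.258 mV.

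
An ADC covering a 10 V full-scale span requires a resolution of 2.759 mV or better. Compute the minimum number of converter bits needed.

Number of steps required ≥ 10 V / 2.759 mV = 3624.50.
Need 2^N ≥ 3624.50; 2^11 = 2048, 2^12 = 4096.
Minimum N = 12.

12 bits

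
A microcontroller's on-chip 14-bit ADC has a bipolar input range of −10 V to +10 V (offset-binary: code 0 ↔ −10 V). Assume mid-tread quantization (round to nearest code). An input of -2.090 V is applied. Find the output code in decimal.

code 6480

LSB = 20 V / 16384 = 1.221 mV.
(-2.090 − (−10)) / 0.0012207 = 6479.872 LSBs.
round(6479.872) = 6480.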